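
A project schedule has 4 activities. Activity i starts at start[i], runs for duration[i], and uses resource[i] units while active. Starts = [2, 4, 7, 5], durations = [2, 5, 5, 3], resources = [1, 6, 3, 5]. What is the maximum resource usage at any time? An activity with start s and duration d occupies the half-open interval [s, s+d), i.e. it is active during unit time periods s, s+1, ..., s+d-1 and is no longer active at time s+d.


Each activity i is active on [start_i, start_i + duration_i).
Compute total resource usage per time slot:
  t=0: active resources = [], total = 0
  t=1: active resources = [], total = 0
  t=2: active resources = [1], total = 1
  t=3: active resources = [1], total = 1
  t=4: active resources = [6], total = 6
  t=5: active resources = [6, 5], total = 11
  t=6: active resources = [6, 5], total = 11
  t=7: active resources = [6, 3, 5], total = 14
  t=8: active resources = [6, 3], total = 9
  t=9: active resources = [3], total = 3
  t=10: active resources = [3], total = 3
  t=11: active resources = [3], total = 3
Peak resource demand = 14

14


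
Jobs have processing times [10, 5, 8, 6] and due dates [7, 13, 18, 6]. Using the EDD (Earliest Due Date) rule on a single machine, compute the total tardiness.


Sort by due date (EDD order): [(6, 6), (10, 7), (5, 13), (8, 18)]
Compute completion times and tardiness:
  Job 1: p=6, d=6, C=6, tardiness=max(0,6-6)=0
  Job 2: p=10, d=7, C=16, tardiness=max(0,16-7)=9
  Job 3: p=5, d=13, C=21, tardiness=max(0,21-13)=8
  Job 4: p=8, d=18, C=29, tardiness=max(0,29-18)=11
Total tardiness = 28

28


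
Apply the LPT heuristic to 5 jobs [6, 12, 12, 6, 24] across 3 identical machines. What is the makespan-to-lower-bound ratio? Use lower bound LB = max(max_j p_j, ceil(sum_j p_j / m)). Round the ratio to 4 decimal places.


LPT order: [24, 12, 12, 6, 6]
Machine loads after assignment: [24, 18, 18]
LPT makespan = 24
Lower bound = max(max_job, ceil(total/3)) = max(24, 20) = 24
Ratio = 24 / 24 = 1.0

1.0


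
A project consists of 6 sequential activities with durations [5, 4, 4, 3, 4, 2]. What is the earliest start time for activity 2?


Activity 2 starts after activities 1 through 1 complete.
Predecessor durations: [5]
ES = 5 = 5

5


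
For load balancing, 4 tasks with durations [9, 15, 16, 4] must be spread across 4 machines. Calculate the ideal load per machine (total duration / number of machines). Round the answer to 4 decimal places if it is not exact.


Total processing time = 9 + 15 + 16 + 4 = 44
Number of machines = 4
Ideal balanced load = 44 / 4 = 11.0

11.0


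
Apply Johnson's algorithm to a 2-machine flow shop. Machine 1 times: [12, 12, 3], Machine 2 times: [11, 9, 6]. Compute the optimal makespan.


Apply Johnson's rule:
  Group 1 (a <= b): [(3, 3, 6)]
  Group 2 (a > b): [(1, 12, 11), (2, 12, 9)]
Optimal job order: [3, 1, 2]
Schedule:
  Job 3: M1 done at 3, M2 done at 9
  Job 1: M1 done at 15, M2 done at 26
  Job 2: M1 done at 27, M2 done at 36
Makespan = 36

36


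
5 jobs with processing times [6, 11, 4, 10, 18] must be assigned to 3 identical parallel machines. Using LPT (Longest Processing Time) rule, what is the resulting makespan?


Sort jobs in decreasing order (LPT): [18, 11, 10, 6, 4]
Assign each job to the least loaded machine:
  Machine 1: jobs [18], load = 18
  Machine 2: jobs [11, 4], load = 15
  Machine 3: jobs [10, 6], load = 16
Makespan = max load = 18

18


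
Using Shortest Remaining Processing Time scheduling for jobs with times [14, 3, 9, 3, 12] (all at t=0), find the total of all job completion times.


Since all jobs arrive at t=0, SRPT equals SPT ordering.
SPT order: [3, 3, 9, 12, 14]
Completion times:
  Job 1: p=3, C=3
  Job 2: p=3, C=6
  Job 3: p=9, C=15
  Job 4: p=12, C=27
  Job 5: p=14, C=41
Total completion time = 3 + 6 + 15 + 27 + 41 = 92

92


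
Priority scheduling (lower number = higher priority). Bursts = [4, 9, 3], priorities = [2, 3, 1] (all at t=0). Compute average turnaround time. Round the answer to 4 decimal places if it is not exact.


Sort by priority (ascending = highest first):
Order: [(1, 3), (2, 4), (3, 9)]
Completion times:
  Priority 1, burst=3, C=3
  Priority 2, burst=4, C=7
  Priority 3, burst=9, C=16
Average turnaround = 26/3 = 8.6667

8.6667


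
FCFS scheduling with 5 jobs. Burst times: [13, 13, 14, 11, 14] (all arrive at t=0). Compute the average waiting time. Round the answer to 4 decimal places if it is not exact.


FCFS order (as given): [13, 13, 14, 11, 14]
Waiting times:
  Job 1: wait = 0
  Job 2: wait = 13
  Job 3: wait = 26
  Job 4: wait = 40
  Job 5: wait = 51
Sum of waiting times = 130
Average waiting time = 130/5 = 26.0

26.0


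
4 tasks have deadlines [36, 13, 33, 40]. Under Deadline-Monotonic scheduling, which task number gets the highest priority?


Sort tasks by relative deadline (ascending):
  Task 2: deadline = 13
  Task 3: deadline = 33
  Task 1: deadline = 36
  Task 4: deadline = 40
Priority order (highest first): [2, 3, 1, 4]
Highest priority task = 2

2


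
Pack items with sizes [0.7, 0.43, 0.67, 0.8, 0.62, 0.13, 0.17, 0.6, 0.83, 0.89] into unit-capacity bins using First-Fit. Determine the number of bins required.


Place items sequentially using First-Fit:
  Item 0.7 -> new Bin 1
  Item 0.43 -> new Bin 2
  Item 0.67 -> new Bin 3
  Item 0.8 -> new Bin 4
  Item 0.62 -> new Bin 5
  Item 0.13 -> Bin 1 (now 0.83)
  Item 0.17 -> Bin 1 (now 1.0)
  Item 0.6 -> new Bin 6
  Item 0.83 -> new Bin 7
  Item 0.89 -> new Bin 8
Total bins used = 8

8


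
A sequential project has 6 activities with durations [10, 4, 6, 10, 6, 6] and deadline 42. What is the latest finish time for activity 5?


LF(activity 5) = deadline - sum of successor durations
Successors: activities 6 through 6 with durations [6]
Sum of successor durations = 6
LF = 42 - 6 = 36

36


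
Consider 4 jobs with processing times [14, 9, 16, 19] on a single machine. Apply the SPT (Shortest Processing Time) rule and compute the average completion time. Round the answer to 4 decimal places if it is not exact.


Sort jobs by processing time (SPT order): [9, 14, 16, 19]
Compute completion times sequentially:
  Job 1: processing = 9, completes at 9
  Job 2: processing = 14, completes at 23
  Job 3: processing = 16, completes at 39
  Job 4: processing = 19, completes at 58
Sum of completion times = 129
Average completion time = 129/4 = 32.25

32.25


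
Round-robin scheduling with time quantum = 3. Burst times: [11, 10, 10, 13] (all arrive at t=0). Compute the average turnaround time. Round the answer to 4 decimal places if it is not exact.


Time quantum = 3
Execution trace:
  J1 runs 3 units, time = 3
  J2 runs 3 units, time = 6
  J3 runs 3 units, time = 9
  J4 runs 3 units, time = 12
  J1 runs 3 units, time = 15
  J2 runs 3 units, time = 18
  J3 runs 3 units, time = 21
  J4 runs 3 units, time = 24
  J1 runs 3 units, time = 27
  J2 runs 3 units, time = 30
  J3 runs 3 units, time = 33
  J4 runs 3 units, time = 36
  J1 runs 2 units, time = 38
  J2 runs 1 units, time = 39
  J3 runs 1 units, time = 40
  J4 runs 3 units, time = 43
  J4 runs 1 units, time = 44
Finish times: [38, 39, 40, 44]
Average turnaround = 161/4 = 40.25

40.25


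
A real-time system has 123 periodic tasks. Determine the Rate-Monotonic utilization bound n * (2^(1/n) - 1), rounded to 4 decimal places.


Compute 2^(1/123) = 1.0056512513
Subtract 1: 1.0056512513 - 1 = 0.0056512513
Multiply by n: 123 * 0.0056512513 = 0.6951039099
Round to 4 dp: 0.6951

0.6951


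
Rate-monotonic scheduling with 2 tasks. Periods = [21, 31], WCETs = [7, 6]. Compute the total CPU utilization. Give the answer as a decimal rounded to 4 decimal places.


Compute individual utilizations (exact fractions):
  Task 1: C/T = 7/21 = 1/3 (approx. 0.3333)
  Task 2: C/T = 6/31 (approx. 0.1935)
Total utilization U = 1/3 + 6/31 = 49/93
Rounded to 4 decimal places: U = 0.5269
RM (Liu & Layland) bound for 2 tasks = 0.828427; compare with U = 49/93 (approx. 0.526882)
U <= bound, so schedulable by RM sufficient condition.

0.5269


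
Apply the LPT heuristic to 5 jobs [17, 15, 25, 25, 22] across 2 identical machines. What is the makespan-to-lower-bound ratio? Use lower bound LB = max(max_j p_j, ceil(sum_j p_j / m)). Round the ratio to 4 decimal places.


LPT order: [25, 25, 22, 17, 15]
Machine loads after assignment: [47, 57]
LPT makespan = 57
Lower bound = max(max_job, ceil(total/2)) = max(25, 52) = 52
Ratio = 57 / 52 = 1.0962

1.0962


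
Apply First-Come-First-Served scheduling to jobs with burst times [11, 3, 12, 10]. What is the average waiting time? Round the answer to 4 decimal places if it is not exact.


FCFS order (as given): [11, 3, 12, 10]
Waiting times:
  Job 1: wait = 0
  Job 2: wait = 11
  Job 3: wait = 14
  Job 4: wait = 26
Sum of waiting times = 51
Average waiting time = 51/4 = 12.75

12.75


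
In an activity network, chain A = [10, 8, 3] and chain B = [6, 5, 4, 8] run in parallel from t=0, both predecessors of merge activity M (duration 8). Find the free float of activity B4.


ES(B4) = sum of predecessors on chain B = 15
EF(B4) = ES + duration = 15 + 8 = 23
Successor of B4 is M. ES(M) = max(sum(A), sum(B)) = max(21, 23) = 23
Free float = ES(successor) - EF(current) = 23 - 23 = 0

0


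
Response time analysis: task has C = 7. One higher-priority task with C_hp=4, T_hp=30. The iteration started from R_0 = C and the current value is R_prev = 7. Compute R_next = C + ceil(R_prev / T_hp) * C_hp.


R_next = C + ceil(R_prev / T_hp) * C_hp
ceil(7 / 30) = ceil(0.2333) = 1
Interference = 1 * 4 = 4
R_next = 7 + 4 = 11

11


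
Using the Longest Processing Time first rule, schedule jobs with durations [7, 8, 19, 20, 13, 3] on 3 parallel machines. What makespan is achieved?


Sort jobs in decreasing order (LPT): [20, 19, 13, 8, 7, 3]
Assign each job to the least loaded machine:
  Machine 1: jobs [20, 3], load = 23
  Machine 2: jobs [19, 7], load = 26
  Machine 3: jobs [13, 8], load = 21
Makespan = max load = 26

26


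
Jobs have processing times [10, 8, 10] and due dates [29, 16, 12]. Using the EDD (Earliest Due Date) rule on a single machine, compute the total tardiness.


Sort by due date (EDD order): [(10, 12), (8, 16), (10, 29)]
Compute completion times and tardiness:
  Job 1: p=10, d=12, C=10, tardiness=max(0,10-12)=0
  Job 2: p=8, d=16, C=18, tardiness=max(0,18-16)=2
  Job 3: p=10, d=29, C=28, tardiness=max(0,28-29)=0
Total tardiness = 2

2


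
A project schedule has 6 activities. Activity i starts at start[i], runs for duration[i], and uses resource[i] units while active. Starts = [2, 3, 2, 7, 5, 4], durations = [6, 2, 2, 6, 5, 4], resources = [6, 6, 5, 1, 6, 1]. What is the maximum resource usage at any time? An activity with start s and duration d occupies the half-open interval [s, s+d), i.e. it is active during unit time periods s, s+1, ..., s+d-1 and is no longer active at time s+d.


Each activity i is active on [start_i, start_i + duration_i).
Compute total resource usage per time slot:
  t=0: active resources = [], total = 0
  t=1: active resources = [], total = 0
  t=2: active resources = [6, 5], total = 11
  t=3: active resources = [6, 6, 5], total = 17
  t=4: active resources = [6, 6, 1], total = 13
  t=5: active resources = [6, 6, 1], total = 13
  t=6: active resources = [6, 6, 1], total = 13
  t=7: active resources = [6, 1, 6, 1], total = 14
  t=8: active resources = [1, 6], total = 7
  t=9: active resources = [1, 6], total = 7
  t=10: active resources = [1], total = 1
  t=11: active resources = [1], total = 1
  t=12: active resources = [1], total = 1
Peak resource demand = 17

17


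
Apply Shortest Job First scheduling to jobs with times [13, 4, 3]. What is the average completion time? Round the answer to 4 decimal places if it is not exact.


SJF order (ascending): [3, 4, 13]
Completion times:
  Job 1: burst=3, C=3
  Job 2: burst=4, C=7
  Job 3: burst=13, C=20
Average completion = 30/3 = 10.0

10.0


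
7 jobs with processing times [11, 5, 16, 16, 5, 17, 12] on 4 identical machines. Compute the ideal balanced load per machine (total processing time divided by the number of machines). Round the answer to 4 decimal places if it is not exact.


Total processing time = 11 + 5 + 16 + 16 + 5 + 17 + 12 = 82
Number of machines = 4
Ideal balanced load = 82 / 4 = 20.5

20.5


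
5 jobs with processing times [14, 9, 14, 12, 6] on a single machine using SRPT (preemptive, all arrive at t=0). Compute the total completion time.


Since all jobs arrive at t=0, SRPT equals SPT ordering.
SPT order: [6, 9, 12, 14, 14]
Completion times:
  Job 1: p=6, C=6
  Job 2: p=9, C=15
  Job 3: p=12, C=27
  Job 4: p=14, C=41
  Job 5: p=14, C=55
Total completion time = 6 + 15 + 27 + 41 + 55 = 144

144


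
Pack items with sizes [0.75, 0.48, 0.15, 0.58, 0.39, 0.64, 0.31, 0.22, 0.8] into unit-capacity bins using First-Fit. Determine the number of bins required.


Place items sequentially using First-Fit:
  Item 0.75 -> new Bin 1
  Item 0.48 -> new Bin 2
  Item 0.15 -> Bin 1 (now 0.9)
  Item 0.58 -> new Bin 3
  Item 0.39 -> Bin 2 (now 0.87)
  Item 0.64 -> new Bin 4
  Item 0.31 -> Bin 3 (now 0.89)
  Item 0.22 -> Bin 4 (now 0.86)
  Item 0.8 -> new Bin 5
Total bins used = 5

5


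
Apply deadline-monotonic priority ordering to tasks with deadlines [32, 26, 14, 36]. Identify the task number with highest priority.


Sort tasks by relative deadline (ascending):
  Task 3: deadline = 14
  Task 2: deadline = 26
  Task 1: deadline = 32
  Task 4: deadline = 36
Priority order (highest first): [3, 2, 1, 4]
Highest priority task = 3

3


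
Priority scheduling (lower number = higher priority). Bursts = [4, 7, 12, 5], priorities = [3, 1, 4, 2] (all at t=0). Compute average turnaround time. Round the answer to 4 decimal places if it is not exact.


Sort by priority (ascending = highest first):
Order: [(1, 7), (2, 5), (3, 4), (4, 12)]
Completion times:
  Priority 1, burst=7, C=7
  Priority 2, burst=5, C=12
  Priority 3, burst=4, C=16
  Priority 4, burst=12, C=28
Average turnaround = 63/4 = 15.75

15.75


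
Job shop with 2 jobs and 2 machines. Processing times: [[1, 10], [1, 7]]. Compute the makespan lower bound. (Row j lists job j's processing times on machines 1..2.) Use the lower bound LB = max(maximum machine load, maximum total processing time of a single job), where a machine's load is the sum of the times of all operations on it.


Machine loads:
  Machine 1: 1 + 1 = 2
  Machine 2: 10 + 7 = 17
Max machine load = 17
Job totals:
  Job 1: 11
  Job 2: 8
Max job total = 11
Lower bound = max(17, 11) = 17

17


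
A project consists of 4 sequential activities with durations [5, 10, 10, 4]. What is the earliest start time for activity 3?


Activity 3 starts after activities 1 through 2 complete.
Predecessor durations: [5, 10]
ES = 5 + 10 = 15

15


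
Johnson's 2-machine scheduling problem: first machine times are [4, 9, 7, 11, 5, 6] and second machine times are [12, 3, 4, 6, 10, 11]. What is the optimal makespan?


Apply Johnson's rule:
  Group 1 (a <= b): [(1, 4, 12), (5, 5, 10), (6, 6, 11)]
  Group 2 (a > b): [(4, 11, 6), (3, 7, 4), (2, 9, 3)]
Optimal job order: [1, 5, 6, 4, 3, 2]
Schedule:
  Job 1: M1 done at 4, M2 done at 16
  Job 5: M1 done at 9, M2 done at 26
  Job 6: M1 done at 15, M2 done at 37
  Job 4: M1 done at 26, M2 done at 43
  Job 3: M1 done at 33, M2 done at 47
  Job 2: M1 done at 42, M2 done at 50
Makespan = 50

50


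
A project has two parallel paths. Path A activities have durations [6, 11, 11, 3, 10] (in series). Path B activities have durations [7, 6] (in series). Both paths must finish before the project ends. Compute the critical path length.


Path A total = 6 + 11 + 11 + 3 + 10 = 41
Path B total = 7 + 6 = 13
Critical path = longest path = max(41, 13) = 41

41


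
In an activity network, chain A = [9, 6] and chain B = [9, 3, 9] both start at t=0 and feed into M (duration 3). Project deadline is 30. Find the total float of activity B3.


Forward pass: ES(B3) = sum of predecessors on chain B = 12
EF = ES + duration = 12 + 9 = 21
Backward pass: LF(M) = deadline = 30; LS(M) = 30 - 3 = 27
LF(B3) = LS(M) - sum(successors on chain B) = 27 - 0 = 27
LS = LF - duration = 27 - 9 = 18
Total float = LS - ES = 18 - 12 = 6

6


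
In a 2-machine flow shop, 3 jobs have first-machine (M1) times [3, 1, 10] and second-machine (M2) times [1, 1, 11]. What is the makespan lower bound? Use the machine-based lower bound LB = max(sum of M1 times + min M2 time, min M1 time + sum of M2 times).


LB1 = sum(M1 times) + min(M2 times) = 14 + 1 = 15
LB2 = min(M1 times) + sum(M2 times) = 1 + 13 = 14
Lower bound = max(LB1, LB2) = max(15, 14) = 15

15


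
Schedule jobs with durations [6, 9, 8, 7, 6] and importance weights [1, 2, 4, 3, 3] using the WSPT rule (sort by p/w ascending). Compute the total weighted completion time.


Compute p/w ratios and sort ascending (WSPT): [(8, 4), (6, 3), (7, 3), (9, 2), (6, 1)]
Compute weighted completion times:
  Job (p=8,w=4): C=8, w*C=4*8=32
  Job (p=6,w=3): C=14, w*C=3*14=42
  Job (p=7,w=3): C=21, w*C=3*21=63
  Job (p=9,w=2): C=30, w*C=2*30=60
  Job (p=6,w=1): C=36, w*C=1*36=36
Total weighted completion time = 233

233


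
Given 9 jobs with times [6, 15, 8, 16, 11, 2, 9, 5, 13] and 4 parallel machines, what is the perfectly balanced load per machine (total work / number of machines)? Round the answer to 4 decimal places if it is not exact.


Total processing time = 6 + 15 + 8 + 16 + 11 + 2 + 9 + 5 + 13 = 85
Number of machines = 4
Ideal balanced load = 85 / 4 = 21.25

21.25


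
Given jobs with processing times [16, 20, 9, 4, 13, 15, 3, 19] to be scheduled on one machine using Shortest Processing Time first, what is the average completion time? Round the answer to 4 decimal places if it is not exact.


Sort jobs by processing time (SPT order): [3, 4, 9, 13, 15, 16, 19, 20]
Compute completion times sequentially:
  Job 1: processing = 3, completes at 3
  Job 2: processing = 4, completes at 7
  Job 3: processing = 9, completes at 16
  Job 4: processing = 13, completes at 29
  Job 5: processing = 15, completes at 44
  Job 6: processing = 16, completes at 60
  Job 7: processing = 19, completes at 79
  Job 8: processing = 20, completes at 99
Sum of completion times = 337
Average completion time = 337/8 = 42.125

42.125


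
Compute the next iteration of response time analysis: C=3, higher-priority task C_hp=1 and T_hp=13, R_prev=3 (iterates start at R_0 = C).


R_next = C + ceil(R_prev / T_hp) * C_hp
ceil(3 / 13) = ceil(0.2308) = 1
Interference = 1 * 1 = 1
R_next = 3 + 1 = 4

4


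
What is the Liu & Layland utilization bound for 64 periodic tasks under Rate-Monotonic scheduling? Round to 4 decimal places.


Compute 2^(1/64) = 1.0108892861
Subtract 1: 1.0108892861 - 1 = 0.0108892861
Multiply by n: 64 * 0.0108892861 = 0.6969143104
Round to 4 dp: 0.6969

0.6969


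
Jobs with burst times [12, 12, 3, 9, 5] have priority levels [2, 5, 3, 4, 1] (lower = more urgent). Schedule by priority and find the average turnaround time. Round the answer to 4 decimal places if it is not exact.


Sort by priority (ascending = highest first):
Order: [(1, 5), (2, 12), (3, 3), (4, 9), (5, 12)]
Completion times:
  Priority 1, burst=5, C=5
  Priority 2, burst=12, C=17
  Priority 3, burst=3, C=20
  Priority 4, burst=9, C=29
  Priority 5, burst=12, C=41
Average turnaround = 112/5 = 22.4

22.4


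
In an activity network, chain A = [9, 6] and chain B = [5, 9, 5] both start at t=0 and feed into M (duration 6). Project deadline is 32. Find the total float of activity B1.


Forward pass: ES(B1) = sum of predecessors on chain B = 0
EF = ES + duration = 0 + 5 = 5
Backward pass: LF(M) = deadline = 32; LS(M) = 32 - 6 = 26
LF(B1) = LS(M) - sum(successors on chain B) = 26 - 14 = 12
LS = LF - duration = 12 - 5 = 7
Total float = LS - ES = 7 - 0 = 7

7


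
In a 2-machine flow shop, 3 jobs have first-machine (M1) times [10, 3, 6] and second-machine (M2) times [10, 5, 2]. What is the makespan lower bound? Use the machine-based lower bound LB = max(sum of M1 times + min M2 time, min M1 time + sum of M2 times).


LB1 = sum(M1 times) + min(M2 times) = 19 + 2 = 21
LB2 = min(M1 times) + sum(M2 times) = 3 + 17 = 20
Lower bound = max(LB1, LB2) = max(21, 20) = 21

21


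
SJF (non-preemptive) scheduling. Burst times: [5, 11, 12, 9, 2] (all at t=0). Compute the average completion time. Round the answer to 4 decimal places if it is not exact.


SJF order (ascending): [2, 5, 9, 11, 12]
Completion times:
  Job 1: burst=2, C=2
  Job 2: burst=5, C=7
  Job 3: burst=9, C=16
  Job 4: burst=11, C=27
  Job 5: burst=12, C=39
Average completion = 91/5 = 18.2

18.2


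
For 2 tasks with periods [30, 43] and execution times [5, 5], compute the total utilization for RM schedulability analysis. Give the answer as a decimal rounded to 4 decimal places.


Compute individual utilizations (exact fractions):
  Task 1: C/T = 5/30 = 1/6 (approx. 0.1667)
  Task 2: C/T = 5/43 (approx. 0.1163)
Total utilization U = 1/6 + 5/43 = 73/258
Rounded to 4 decimal places: U = 0.2829
RM (Liu & Layland) bound for 2 tasks = 0.828427; compare with U = 73/258 (approx. 0.282946)
U <= bound, so schedulable by RM sufficient condition.

0.2829


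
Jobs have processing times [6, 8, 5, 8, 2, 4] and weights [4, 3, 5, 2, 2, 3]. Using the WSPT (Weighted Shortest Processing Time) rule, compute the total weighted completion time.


Compute p/w ratios and sort ascending (WSPT): [(5, 5), (2, 2), (4, 3), (6, 4), (8, 3), (8, 2)]
Compute weighted completion times:
  Job (p=5,w=5): C=5, w*C=5*5=25
  Job (p=2,w=2): C=7, w*C=2*7=14
  Job (p=4,w=3): C=11, w*C=3*11=33
  Job (p=6,w=4): C=17, w*C=4*17=68
  Job (p=8,w=3): C=25, w*C=3*25=75
  Job (p=8,w=2): C=33, w*C=2*33=66
Total weighted completion time = 281

281


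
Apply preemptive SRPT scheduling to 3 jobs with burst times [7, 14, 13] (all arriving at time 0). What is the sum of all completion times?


Since all jobs arrive at t=0, SRPT equals SPT ordering.
SPT order: [7, 13, 14]
Completion times:
  Job 1: p=7, C=7
  Job 2: p=13, C=20
  Job 3: p=14, C=34
Total completion time = 7 + 20 + 34 = 61

61


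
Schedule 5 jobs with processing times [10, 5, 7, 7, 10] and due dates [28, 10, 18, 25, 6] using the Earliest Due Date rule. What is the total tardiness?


Sort by due date (EDD order): [(10, 6), (5, 10), (7, 18), (7, 25), (10, 28)]
Compute completion times and tardiness:
  Job 1: p=10, d=6, C=10, tardiness=max(0,10-6)=4
  Job 2: p=5, d=10, C=15, tardiness=max(0,15-10)=5
  Job 3: p=7, d=18, C=22, tardiness=max(0,22-18)=4
  Job 4: p=7, d=25, C=29, tardiness=max(0,29-25)=4
  Job 5: p=10, d=28, C=39, tardiness=max(0,39-28)=11
Total tardiness = 28

28


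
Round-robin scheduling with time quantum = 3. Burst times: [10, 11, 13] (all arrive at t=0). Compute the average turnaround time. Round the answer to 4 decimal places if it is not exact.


Time quantum = 3
Execution trace:
  J1 runs 3 units, time = 3
  J2 runs 3 units, time = 6
  J3 runs 3 units, time = 9
  J1 runs 3 units, time = 12
  J2 runs 3 units, time = 15
  J3 runs 3 units, time = 18
  J1 runs 3 units, time = 21
  J2 runs 3 units, time = 24
  J3 runs 3 units, time = 27
  J1 runs 1 units, time = 28
  J2 runs 2 units, time = 30
  J3 runs 3 units, time = 33
  J3 runs 1 units, time = 34
Finish times: [28, 30, 34]
Average turnaround = 92/3 = 30.6667

30.6667


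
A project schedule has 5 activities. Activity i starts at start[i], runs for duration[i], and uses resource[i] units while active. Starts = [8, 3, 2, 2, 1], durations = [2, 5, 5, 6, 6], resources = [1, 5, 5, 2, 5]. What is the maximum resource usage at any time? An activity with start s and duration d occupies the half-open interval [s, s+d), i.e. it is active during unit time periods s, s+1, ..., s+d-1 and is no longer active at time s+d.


Each activity i is active on [start_i, start_i + duration_i).
Compute total resource usage per time slot:
  t=0: active resources = [], total = 0
  t=1: active resources = [5], total = 5
  t=2: active resources = [5, 2, 5], total = 12
  t=3: active resources = [5, 5, 2, 5], total = 17
  t=4: active resources = [5, 5, 2, 5], total = 17
  t=5: active resources = [5, 5, 2, 5], total = 17
  t=6: active resources = [5, 5, 2, 5], total = 17
  t=7: active resources = [5, 2], total = 7
  t=8: active resources = [1], total = 1
  t=9: active resources = [1], total = 1
Peak resource demand = 17

17


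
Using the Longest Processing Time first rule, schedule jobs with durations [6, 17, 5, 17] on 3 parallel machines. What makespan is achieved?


Sort jobs in decreasing order (LPT): [17, 17, 6, 5]
Assign each job to the least loaded machine:
  Machine 1: jobs [17], load = 17
  Machine 2: jobs [17], load = 17
  Machine 3: jobs [6, 5], load = 11
Makespan = max load = 17

17


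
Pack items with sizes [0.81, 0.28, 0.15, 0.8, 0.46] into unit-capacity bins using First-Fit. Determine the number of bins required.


Place items sequentially using First-Fit:
  Item 0.81 -> new Bin 1
  Item 0.28 -> new Bin 2
  Item 0.15 -> Bin 1 (now 0.96)
  Item 0.8 -> new Bin 3
  Item 0.46 -> Bin 2 (now 0.74)
Total bins used = 3

3


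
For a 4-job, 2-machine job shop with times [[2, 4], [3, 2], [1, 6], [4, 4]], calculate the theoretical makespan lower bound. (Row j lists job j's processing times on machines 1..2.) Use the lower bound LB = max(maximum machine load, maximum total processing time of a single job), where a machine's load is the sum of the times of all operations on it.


Machine loads:
  Machine 1: 2 + 3 + 1 + 4 = 10
  Machine 2: 4 + 2 + 6 + 4 = 16
Max machine load = 16
Job totals:
  Job 1: 6
  Job 2: 5
  Job 3: 7
  Job 4: 8
Max job total = 8
Lower bound = max(16, 8) = 16

16


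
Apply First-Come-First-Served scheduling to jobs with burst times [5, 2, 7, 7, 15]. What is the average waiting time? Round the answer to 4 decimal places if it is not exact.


FCFS order (as given): [5, 2, 7, 7, 15]
Waiting times:
  Job 1: wait = 0
  Job 2: wait = 5
  Job 3: wait = 7
  Job 4: wait = 14
  Job 5: wait = 21
Sum of waiting times = 47
Average waiting time = 47/5 = 9.4

9.4


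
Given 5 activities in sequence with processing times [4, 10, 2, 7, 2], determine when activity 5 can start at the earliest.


Activity 5 starts after activities 1 through 4 complete.
Predecessor durations: [4, 10, 2, 7]
ES = 4 + 10 + 2 + 7 = 23

23


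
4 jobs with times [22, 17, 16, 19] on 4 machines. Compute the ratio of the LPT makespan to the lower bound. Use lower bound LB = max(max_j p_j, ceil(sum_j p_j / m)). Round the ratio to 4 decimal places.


LPT order: [22, 19, 17, 16]
Machine loads after assignment: [22, 19, 17, 16]
LPT makespan = 22
Lower bound = max(max_job, ceil(total/4)) = max(22, 19) = 22
Ratio = 22 / 22 = 1.0

1.0


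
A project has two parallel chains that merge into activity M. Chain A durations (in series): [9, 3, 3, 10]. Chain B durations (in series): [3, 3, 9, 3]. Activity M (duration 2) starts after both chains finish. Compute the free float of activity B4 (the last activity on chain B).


ES(B4) = sum of predecessors on chain B = 15
EF(B4) = ES + duration = 15 + 3 = 18
Successor of B4 is M. ES(M) = max(sum(A), sum(B)) = max(25, 18) = 25
Free float = ES(successor) - EF(current) = 25 - 18 = 7

7


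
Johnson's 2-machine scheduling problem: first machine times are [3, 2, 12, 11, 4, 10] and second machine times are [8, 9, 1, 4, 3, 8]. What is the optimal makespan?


Apply Johnson's rule:
  Group 1 (a <= b): [(2, 2, 9), (1, 3, 8)]
  Group 2 (a > b): [(6, 10, 8), (4, 11, 4), (5, 4, 3), (3, 12, 1)]
Optimal job order: [2, 1, 6, 4, 5, 3]
Schedule:
  Job 2: M1 done at 2, M2 done at 11
  Job 1: M1 done at 5, M2 done at 19
  Job 6: M1 done at 15, M2 done at 27
  Job 4: M1 done at 26, M2 done at 31
  Job 5: M1 done at 30, M2 done at 34
  Job 3: M1 done at 42, M2 done at 43
Makespan = 43

43


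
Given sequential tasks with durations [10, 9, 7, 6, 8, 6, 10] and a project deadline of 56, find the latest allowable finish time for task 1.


LF(activity 1) = deadline - sum of successor durations
Successors: activities 2 through 7 with durations [9, 7, 6, 8, 6, 10]
Sum of successor durations = 46
LF = 56 - 46 = 10

10


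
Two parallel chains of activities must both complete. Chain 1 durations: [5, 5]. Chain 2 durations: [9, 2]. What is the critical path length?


Path A total = 5 + 5 = 10
Path B total = 9 + 2 = 11
Critical path = longest path = max(10, 11) = 11

11


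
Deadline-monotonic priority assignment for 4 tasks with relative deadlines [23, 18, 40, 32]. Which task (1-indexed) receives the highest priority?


Sort tasks by relative deadline (ascending):
  Task 2: deadline = 18
  Task 1: deadline = 23
  Task 4: deadline = 32
  Task 3: deadline = 40
Priority order (highest first): [2, 1, 4, 3]
Highest priority task = 2

2


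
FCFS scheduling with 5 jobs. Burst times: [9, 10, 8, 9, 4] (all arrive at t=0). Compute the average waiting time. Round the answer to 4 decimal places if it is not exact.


FCFS order (as given): [9, 10, 8, 9, 4]
Waiting times:
  Job 1: wait = 0
  Job 2: wait = 9
  Job 3: wait = 19
  Job 4: wait = 27
  Job 5: wait = 36
Sum of waiting times = 91
Average waiting time = 91/5 = 18.2

18.2


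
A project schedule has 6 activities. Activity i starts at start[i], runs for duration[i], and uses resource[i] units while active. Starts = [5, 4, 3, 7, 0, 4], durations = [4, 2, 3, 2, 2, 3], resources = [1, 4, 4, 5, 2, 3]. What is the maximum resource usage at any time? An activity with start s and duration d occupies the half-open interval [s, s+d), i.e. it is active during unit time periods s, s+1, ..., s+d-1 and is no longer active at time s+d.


Each activity i is active on [start_i, start_i + duration_i).
Compute total resource usage per time slot:
  t=0: active resources = [2], total = 2
  t=1: active resources = [2], total = 2
  t=2: active resources = [], total = 0
  t=3: active resources = [4], total = 4
  t=4: active resources = [4, 4, 3], total = 11
  t=5: active resources = [1, 4, 4, 3], total = 12
  t=6: active resources = [1, 3], total = 4
  t=7: active resources = [1, 5], total = 6
  t=8: active resources = [1, 5], total = 6
Peak resource demand = 12

12


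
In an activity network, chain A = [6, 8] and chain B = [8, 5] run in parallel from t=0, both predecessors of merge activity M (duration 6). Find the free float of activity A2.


ES(A2) = sum of predecessors on chain A = 6
EF(A2) = ES + duration = 6 + 8 = 14
Successor of A2 is M. ES(M) = max(sum(A), sum(B)) = max(14, 13) = 14
Free float = ES(successor) - EF(current) = 14 - 14 = 0

0


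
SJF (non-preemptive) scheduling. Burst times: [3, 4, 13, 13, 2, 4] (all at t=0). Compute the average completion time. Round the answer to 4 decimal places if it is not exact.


SJF order (ascending): [2, 3, 4, 4, 13, 13]
Completion times:
  Job 1: burst=2, C=2
  Job 2: burst=3, C=5
  Job 3: burst=4, C=9
  Job 4: burst=4, C=13
  Job 5: burst=13, C=26
  Job 6: burst=13, C=39
Average completion = 94/6 = 15.6667

15.6667


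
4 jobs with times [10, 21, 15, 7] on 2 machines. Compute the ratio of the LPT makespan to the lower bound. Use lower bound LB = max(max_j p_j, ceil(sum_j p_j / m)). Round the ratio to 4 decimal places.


LPT order: [21, 15, 10, 7]
Machine loads after assignment: [28, 25]
LPT makespan = 28
Lower bound = max(max_job, ceil(total/2)) = max(21, 27) = 27
Ratio = 28 / 27 = 1.037

1.037


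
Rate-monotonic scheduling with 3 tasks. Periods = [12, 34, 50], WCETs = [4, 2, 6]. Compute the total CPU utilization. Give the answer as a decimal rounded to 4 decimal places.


Compute individual utilizations (exact fractions):
  Task 1: C/T = 4/12 = 1/3 (approx. 0.3333)
  Task 2: C/T = 2/34 = 1/17 (approx. 0.0588)
  Task 3: C/T = 6/50 = 3/25 (approx. 0.12)
Total utilization U = 1/3 + 1/17 + 3/25 = 653/1275
Rounded to 4 decimal places: U = 0.5122
RM (Liu & Layland) bound for 3 tasks = 0.779763; compare with U = 653/1275 (approx. 0.512157)
U <= bound, so schedulable by RM sufficient condition.

0.5122


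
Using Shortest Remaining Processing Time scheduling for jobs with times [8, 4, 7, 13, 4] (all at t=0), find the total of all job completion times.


Since all jobs arrive at t=0, SRPT equals SPT ordering.
SPT order: [4, 4, 7, 8, 13]
Completion times:
  Job 1: p=4, C=4
  Job 2: p=4, C=8
  Job 3: p=7, C=15
  Job 4: p=8, C=23
  Job 5: p=13, C=36
Total completion time = 4 + 8 + 15 + 23 + 36 = 86

86


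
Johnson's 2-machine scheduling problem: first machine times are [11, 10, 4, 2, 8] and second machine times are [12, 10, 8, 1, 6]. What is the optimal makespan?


Apply Johnson's rule:
  Group 1 (a <= b): [(3, 4, 8), (2, 10, 10), (1, 11, 12)]
  Group 2 (a > b): [(5, 8, 6), (4, 2, 1)]
Optimal job order: [3, 2, 1, 5, 4]
Schedule:
  Job 3: M1 done at 4, M2 done at 12
  Job 2: M1 done at 14, M2 done at 24
  Job 1: M1 done at 25, M2 done at 37
  Job 5: M1 done at 33, M2 done at 43
  Job 4: M1 done at 35, M2 done at 44
Makespan = 44

44


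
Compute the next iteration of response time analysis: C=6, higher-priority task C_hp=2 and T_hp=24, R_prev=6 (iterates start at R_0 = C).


R_next = C + ceil(R_prev / T_hp) * C_hp
ceil(6 / 24) = ceil(0.25) = 1
Interference = 1 * 2 = 2
R_next = 6 + 2 = 8

8


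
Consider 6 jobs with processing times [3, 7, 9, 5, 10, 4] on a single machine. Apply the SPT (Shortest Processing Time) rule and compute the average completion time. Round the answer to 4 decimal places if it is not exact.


Sort jobs by processing time (SPT order): [3, 4, 5, 7, 9, 10]
Compute completion times sequentially:
  Job 1: processing = 3, completes at 3
  Job 2: processing = 4, completes at 7
  Job 3: processing = 5, completes at 12
  Job 4: processing = 7, completes at 19
  Job 5: processing = 9, completes at 28
  Job 6: processing = 10, completes at 38
Sum of completion times = 107
Average completion time = 107/6 = 17.8333

17.8333


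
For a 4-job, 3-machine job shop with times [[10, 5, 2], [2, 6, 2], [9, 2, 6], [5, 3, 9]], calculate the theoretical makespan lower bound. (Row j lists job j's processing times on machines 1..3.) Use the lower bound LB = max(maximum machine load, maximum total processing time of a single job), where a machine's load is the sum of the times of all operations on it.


Machine loads:
  Machine 1: 10 + 2 + 9 + 5 = 26
  Machine 2: 5 + 6 + 2 + 3 = 16
  Machine 3: 2 + 2 + 6 + 9 = 19
Max machine load = 26
Job totals:
  Job 1: 17
  Job 2: 10
  Job 3: 17
  Job 4: 17
Max job total = 17
Lower bound = max(26, 17) = 26

26


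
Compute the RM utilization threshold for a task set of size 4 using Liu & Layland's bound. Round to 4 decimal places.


Compute 2^(1/4) = 1.1892071150
Subtract 1: 1.1892071150 - 1 = 0.1892071150
Multiply by n: 4 * 0.1892071150 = 0.7568284600
Round to 4 dp: 0.7568

0.7568


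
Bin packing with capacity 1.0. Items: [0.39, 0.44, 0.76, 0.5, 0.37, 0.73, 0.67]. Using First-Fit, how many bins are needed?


Place items sequentially using First-Fit:
  Item 0.39 -> new Bin 1
  Item 0.44 -> Bin 1 (now 0.83)
  Item 0.76 -> new Bin 2
  Item 0.5 -> new Bin 3
  Item 0.37 -> Bin 3 (now 0.87)
  Item 0.73 -> new Bin 4
  Item 0.67 -> new Bin 5
Total bins used = 5

5


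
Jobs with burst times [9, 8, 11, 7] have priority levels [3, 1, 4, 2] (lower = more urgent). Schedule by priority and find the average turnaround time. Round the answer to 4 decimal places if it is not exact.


Sort by priority (ascending = highest first):
Order: [(1, 8), (2, 7), (3, 9), (4, 11)]
Completion times:
  Priority 1, burst=8, C=8
  Priority 2, burst=7, C=15
  Priority 3, burst=9, C=24
  Priority 4, burst=11, C=35
Average turnaround = 82/4 = 20.5

20.5


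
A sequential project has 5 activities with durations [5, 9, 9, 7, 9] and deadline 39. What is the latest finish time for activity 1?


LF(activity 1) = deadline - sum of successor durations
Successors: activities 2 through 5 with durations [9, 9, 7, 9]
Sum of successor durations = 34
LF = 39 - 34 = 5

5


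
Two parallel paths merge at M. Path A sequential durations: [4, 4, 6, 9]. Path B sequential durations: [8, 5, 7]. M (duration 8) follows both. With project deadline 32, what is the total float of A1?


Forward pass: ES(A1) = sum of predecessors on chain A = 0
EF = ES + duration = 0 + 4 = 4
Backward pass: LF(M) = deadline = 32; LS(M) = 32 - 8 = 24
LF(A1) = LS(M) - sum(successors on chain A) = 24 - 19 = 5
LS = LF - duration = 5 - 4 = 1
Total float = LS - ES = 1 - 0 = 1

1


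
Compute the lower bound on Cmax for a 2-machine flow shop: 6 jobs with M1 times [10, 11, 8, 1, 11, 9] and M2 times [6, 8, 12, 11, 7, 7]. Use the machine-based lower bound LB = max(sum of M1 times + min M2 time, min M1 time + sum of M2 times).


LB1 = sum(M1 times) + min(M2 times) = 50 + 6 = 56
LB2 = min(M1 times) + sum(M2 times) = 1 + 51 = 52
Lower bound = max(LB1, LB2) = max(56, 52) = 56

56


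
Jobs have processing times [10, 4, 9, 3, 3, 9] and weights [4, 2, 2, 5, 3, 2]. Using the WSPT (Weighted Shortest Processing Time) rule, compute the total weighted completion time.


Compute p/w ratios and sort ascending (WSPT): [(3, 5), (3, 3), (4, 2), (10, 4), (9, 2), (9, 2)]
Compute weighted completion times:
  Job (p=3,w=5): C=3, w*C=5*3=15
  Job (p=3,w=3): C=6, w*C=3*6=18
  Job (p=4,w=2): C=10, w*C=2*10=20
  Job (p=10,w=4): C=20, w*C=4*20=80
  Job (p=9,w=2): C=29, w*C=2*29=58
  Job (p=9,w=2): C=38, w*C=2*38=76
Total weighted completion time = 267

267


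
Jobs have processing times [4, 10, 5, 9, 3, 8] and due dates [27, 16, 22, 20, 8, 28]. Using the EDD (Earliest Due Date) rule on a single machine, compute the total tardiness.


Sort by due date (EDD order): [(3, 8), (10, 16), (9, 20), (5, 22), (4, 27), (8, 28)]
Compute completion times and tardiness:
  Job 1: p=3, d=8, C=3, tardiness=max(0,3-8)=0
  Job 2: p=10, d=16, C=13, tardiness=max(0,13-16)=0
  Job 3: p=9, d=20, C=22, tardiness=max(0,22-20)=2
  Job 4: p=5, d=22, C=27, tardiness=max(0,27-22)=5
  Job 5: p=4, d=27, C=31, tardiness=max(0,31-27)=4
  Job 6: p=8, d=28, C=39, tardiness=max(0,39-28)=11
Total tardiness = 22

22


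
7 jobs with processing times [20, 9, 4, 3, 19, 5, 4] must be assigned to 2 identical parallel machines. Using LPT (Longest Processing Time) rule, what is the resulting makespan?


Sort jobs in decreasing order (LPT): [20, 19, 9, 5, 4, 4, 3]
Assign each job to the least loaded machine:
  Machine 1: jobs [20, 5, 4, 3], load = 32
  Machine 2: jobs [19, 9, 4], load = 32
Makespan = max load = 32

32


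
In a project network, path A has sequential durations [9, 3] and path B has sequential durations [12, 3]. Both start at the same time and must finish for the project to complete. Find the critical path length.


Path A total = 9 + 3 = 12
Path B total = 12 + 3 = 15
Critical path = longest path = max(12, 15) = 15

15


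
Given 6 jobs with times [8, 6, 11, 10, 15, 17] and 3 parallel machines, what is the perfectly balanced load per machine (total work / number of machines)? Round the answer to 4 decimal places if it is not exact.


Total processing time = 8 + 6 + 11 + 10 + 15 + 17 = 67
Number of machines = 3
Ideal balanced load = 67 / 3 = 22.3333

22.3333


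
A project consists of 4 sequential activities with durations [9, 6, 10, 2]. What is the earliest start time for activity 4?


Activity 4 starts after activities 1 through 3 complete.
Predecessor durations: [9, 6, 10]
ES = 9 + 6 + 10 = 25

25


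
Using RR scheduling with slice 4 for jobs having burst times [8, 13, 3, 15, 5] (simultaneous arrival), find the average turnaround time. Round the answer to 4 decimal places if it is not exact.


Time quantum = 4
Execution trace:
  J1 runs 4 units, time = 4
  J2 runs 4 units, time = 8
  J3 runs 3 units, time = 11
  J4 runs 4 units, time = 15
  J5 runs 4 units, time = 19
  J1 runs 4 units, time = 23
  J2 runs 4 units, time = 27
  J4 runs 4 units, time = 31
  J5 runs 1 units, time = 32
  J2 runs 4 units, time = 36
  J4 runs 4 units, time = 40
  J2 runs 1 units, time = 41
  J4 runs 3 units, time = 44
Finish times: [23, 41, 11, 44, 32]
Average turnaround = 151/5 = 30.2

30.2
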